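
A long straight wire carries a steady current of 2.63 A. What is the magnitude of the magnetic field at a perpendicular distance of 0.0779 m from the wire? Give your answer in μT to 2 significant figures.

For an infinitely long straight wire, B = μ₀I/(2πd).
B = (4π×10⁻⁷ × 2.63) / (2π × 0.0779) = 6.75×10⁻⁶ T.

B ≈ 6.8 μT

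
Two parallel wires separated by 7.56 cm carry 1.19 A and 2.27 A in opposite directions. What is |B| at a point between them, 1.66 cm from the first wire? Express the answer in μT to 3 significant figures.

Each long wire gives B = μ₀I/(2πd). Distances are d₁ = 0.0166 m and d₂ = 0.059 m.
B₁ = 1.43×10⁻⁵ T, B₂ = 7.69×10⁻⁶ T.
Between antiparallel currents both contributions point the same way, so they add. B = B₁ + B₂ = 1.43×10⁻⁵ + 7.69×10⁻⁶ = 2.20×10⁻⁵ T.

B ≈ 22.0 μT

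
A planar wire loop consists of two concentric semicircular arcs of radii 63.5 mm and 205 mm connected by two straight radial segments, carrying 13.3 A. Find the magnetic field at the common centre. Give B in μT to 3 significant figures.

B ≈ 45.4 μT

The radial connectors point toward the centre, so dl × r̂ = 0 and they contribute nothing.
Each semicircle gives μ₀I/(4R): inner arc 6.58×10⁻⁵ T, outer arc 2.04×10⁻⁵ T.
The two arcs carry current in opposite angular senses, so their fields oppose: B = |6.58×10⁻⁵ − 2.04×10⁻⁵| = 4.54×10⁻⁵ T.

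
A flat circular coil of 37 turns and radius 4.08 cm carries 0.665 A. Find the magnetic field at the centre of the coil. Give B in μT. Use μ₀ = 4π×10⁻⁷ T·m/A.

B ≈ 379 μT

For an N-turn flat coil, B = Nμ₀I/(2R) with R = 0.0408 m.
B = 37 × 1.02×10⁻⁵ T = 3.79×10⁻⁴ T.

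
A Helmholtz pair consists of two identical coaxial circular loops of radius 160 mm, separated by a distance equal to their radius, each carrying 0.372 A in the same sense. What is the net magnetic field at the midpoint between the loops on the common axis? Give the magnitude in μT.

Each loop contributes B = μ₀IR²/[2(R²+z²)^(3/2)] on the axis, with z measured from that loop.
Loop 1 (z = 0.08 m): B₁ = 1.05×10⁻⁶ T. Loop 2 (z = 0.08 m): B₂ = 1.05×10⁻⁶ T.
The fields add: B = B₁ + B₂ = 2.09×10⁻⁶ T.

B ≈ 2.09 μT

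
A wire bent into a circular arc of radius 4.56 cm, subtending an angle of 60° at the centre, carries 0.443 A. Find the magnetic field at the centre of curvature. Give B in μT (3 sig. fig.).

The Biot–Savart field of a circular arc at its centre is B = μ₀Iφ/(4πR), with φ = 1.047 rad.
B = (4π×10⁻⁷ × 0.443 × 1.047) / (4π × 0.0456) = 1.02×10⁻⁶ T.

B ≈ 1.02 μT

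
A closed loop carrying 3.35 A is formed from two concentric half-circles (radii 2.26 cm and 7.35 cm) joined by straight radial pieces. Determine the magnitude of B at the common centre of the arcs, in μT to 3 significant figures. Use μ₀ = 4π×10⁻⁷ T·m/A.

The radial connectors point toward the centre, so dl × r̂ = 0 and they contribute nothing.
Each semicircle gives μ₀I/(4R): inner arc 4.66×10⁻⁵ T, outer arc 1.43×10⁻⁵ T.
The two arcs carry current in opposite angular senses, so their fields oppose: B = |4.66×10⁻⁵ − 1.43×10⁻⁵| = 3.22×10⁻⁵ T.

B ≈ 32.2 μT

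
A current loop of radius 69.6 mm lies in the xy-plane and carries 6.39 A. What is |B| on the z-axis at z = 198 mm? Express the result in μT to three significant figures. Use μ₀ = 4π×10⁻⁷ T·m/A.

On the axis of a circular loop, B = μ₀IR² / [2(R²+z²)^(3/2)].
R² + z² = (0.0696)² + (0.198)² = 0.04405 m², and (R²+z²)^(3/2) = 9.24×10⁻³ m³.
B = (4π×10⁻⁷ × 6.39 × 0.004844) / (2 × 9.24×10⁻³) = 2.10×10⁻⁶ T.

B ≈ 2.10 μT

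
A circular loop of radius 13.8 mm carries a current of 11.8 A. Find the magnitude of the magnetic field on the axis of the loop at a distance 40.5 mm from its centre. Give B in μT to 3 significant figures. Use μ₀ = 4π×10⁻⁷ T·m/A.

On the axis of a circular loop, B = μ₀IR² / [2(R²+z²)^(3/2)].
R² + z² = (0.0138)² + (0.0405)² = 0.001831 m², and (R²+z²)^(3/2) = 7.83×10⁻⁵ m³.
B = (4π×10⁻⁷ × 11.8 × 0.0001904) / (2 × 7.83×10⁻⁵) = 1.80×10⁻⁵ T.

B ≈ 18.0 μT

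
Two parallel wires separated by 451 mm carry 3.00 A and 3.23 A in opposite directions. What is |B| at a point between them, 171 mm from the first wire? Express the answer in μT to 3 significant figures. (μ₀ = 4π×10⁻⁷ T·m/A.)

Each long wire gives B = μ₀I/(2πd). Distances are d₁ = 0.171 m and d₂ = 0.28 m.
B₁ = 3.51×10⁻⁶ T, B₂ = 2.31×10⁻⁶ T.
Between antiparallel currents both contributions point the same way, so they add. B = B₁ + B₂ = 3.51×10⁻⁶ + 2.31×10⁻⁶ = 5.82×10⁻⁶ T.

B ≈ 5.82 μT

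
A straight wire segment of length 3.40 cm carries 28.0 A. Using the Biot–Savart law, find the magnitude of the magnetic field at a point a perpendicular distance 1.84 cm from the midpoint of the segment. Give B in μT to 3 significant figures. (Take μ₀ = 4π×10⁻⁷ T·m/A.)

B ≈ 207 μT

For a finite straight segment, B = (μ₀I/4πd)(sinθ₁ + sinθ₂), where θ₁, θ₂ are the angles from the perpendicular to each end.
The perpendicular from the point meets the wire at its midpoint, so each end is L/2 = 0.017 m away along the wire.
sinθ₁ = 0.017/√(0.017²+0.0184²) = 0.6786; sinθ₂ = 0.017/√(0.017²+0.0184²) = 0.6786.
B = (4π×10⁻⁷ × 28.0) / (4π × 0.0184) × (0.6786 + 0.6786) = 2.07×10⁻⁴ T.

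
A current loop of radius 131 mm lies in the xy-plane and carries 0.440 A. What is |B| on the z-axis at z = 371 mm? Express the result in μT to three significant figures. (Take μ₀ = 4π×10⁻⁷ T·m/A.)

B ≈ 0.0779 μT

On the axis of a circular loop, B = μ₀IR² / [2(R²+z²)^(3/2)].
R² + z² = (0.131)² + (0.371)² = 0.1548 m², and (R²+z²)^(3/2) = 6.09×10⁻² m³.
B = (4π×10⁻⁷ × 0.440 × 0.01716) / (2 × 6.09×10⁻²) = 7.79×10⁻⁸ T.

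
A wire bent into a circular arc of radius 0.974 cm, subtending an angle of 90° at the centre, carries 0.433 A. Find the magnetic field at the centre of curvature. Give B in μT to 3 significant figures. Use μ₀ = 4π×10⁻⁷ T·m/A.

B ≈ 6.98 μT

The Biot–Savart field of a circular arc at its centre is B = μ₀Iφ/(4πR), with φ = 1.571 rad.
B = (4π×10⁻⁷ × 0.433 × 1.571) / (4π × 0.00974) = 6.98×10⁻⁶ T.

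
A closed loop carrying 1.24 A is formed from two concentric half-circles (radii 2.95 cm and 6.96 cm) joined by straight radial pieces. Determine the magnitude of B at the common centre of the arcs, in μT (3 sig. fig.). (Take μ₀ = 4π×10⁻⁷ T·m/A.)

B ≈ 7.61 μT

The radial connectors point toward the centre, so dl × r̂ = 0 and they contribute nothing.
Each semicircle gives μ₀I/(4R): inner arc 1.32×10⁻⁵ T, outer arc 5.60×10⁻⁶ T.
The two arcs carry current in opposite angular senses, so their fields oppose: B = |1.32×10⁻⁵ − 5.60×10⁻⁶| = 7.61×10⁻⁶ T.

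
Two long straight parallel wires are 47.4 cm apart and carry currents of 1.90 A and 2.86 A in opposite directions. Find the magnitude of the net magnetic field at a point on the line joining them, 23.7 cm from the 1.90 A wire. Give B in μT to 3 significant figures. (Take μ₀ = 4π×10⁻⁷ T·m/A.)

Each long wire gives B = μ₀I/(2πd). Distances are d₁ = 0.237 m and d₂ = 0.237 m.
B₁ = 1.60×10⁻⁶ T, B₂ = 2.41×10⁻⁶ T.
Between antiparallel currents both contributions point the same way, so they add. B = B₁ + B₂ = 1.60×10⁻⁶ + 2.41×10⁻⁶ = 4.02×10⁻⁶ T.

B ≈ 4.02 μT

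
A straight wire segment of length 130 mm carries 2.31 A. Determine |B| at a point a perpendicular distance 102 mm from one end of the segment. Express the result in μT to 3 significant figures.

For a finite straight segment, B = (μ₀I/4πd)(sinθ₁ + sinθ₂), where θ₁, θ₂ are the angles from the perpendicular to each end.
The perpendicular foot is at one end, so the two end-offsets along the wire are 0 and L = 0.13 m.
sinθ₁ = 0/√(0²+0.102²) = 0.0000; sinθ₂ = 0.13/√(0.13²+0.102²) = 0.7867.
B = (4π×10⁻⁷ × 2.31) / (4π × 0.102) × (0.0000 + 0.7867) = 1.78×10⁻⁶ T.

B ≈ 1.78 μT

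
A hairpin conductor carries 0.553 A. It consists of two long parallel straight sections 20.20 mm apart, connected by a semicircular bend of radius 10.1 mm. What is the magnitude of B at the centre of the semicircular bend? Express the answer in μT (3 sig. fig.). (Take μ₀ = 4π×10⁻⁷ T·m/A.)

The semicircular arc contributes B_arc = μ₀I·π/(4πR) = μ₀I/(4R) = 1.72×10⁻⁵ T.
Each semi-infinite lead is at perpendicular distance R = 0.0101 m from the centre, with the perpendicular foot at its near end, so it contributes μ₀I/(4πR); both point the same way, together 1.10×10⁻⁵ T.
Arc and leads all point the same direction: B = 1.72×10⁻⁵ + 1.10×10⁻⁵ = 2.82×10⁻⁵ T.

B ≈ 28.2 μT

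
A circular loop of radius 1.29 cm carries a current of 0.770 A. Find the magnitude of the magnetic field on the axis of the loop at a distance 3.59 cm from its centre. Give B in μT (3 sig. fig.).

B ≈ 1.45 μT

On the axis of a circular loop, B = μ₀IR² / [2(R²+z²)^(3/2)].
R² + z² = (0.0129)² + (0.0359)² = 0.001455 m², and (R²+z²)^(3/2) = 5.55×10⁻⁵ m³.
B = (4π×10⁻⁷ × 0.770 × 0.0001664) / (2 × 5.55×10⁻⁵) = 1.45×10⁻⁶ T.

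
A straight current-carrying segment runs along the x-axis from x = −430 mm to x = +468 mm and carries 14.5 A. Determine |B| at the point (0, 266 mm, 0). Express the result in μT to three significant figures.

For a finite straight segment, B = (μ₀I/4πd)(sinθ₁ + sinθ₂), where θ₁, θ₂ are the angles from the perpendicular to each end.
The perpendicular distance is d = 0.266 m; the end-offsets along the wire are a = 0.43 m and b = 0.468 m.
sinθ₁ = 0.43/√(0.43²+0.266²) = 0.8504; sinθ₂ = 0.468/√(0.468²+0.266²) = 0.8694.
B = (4π×10⁻⁷ × 14.5) / (4π × 0.266) × (0.8504 + 0.8694) = 9.37×10⁻⁶ T.

B ≈ 9.37 μT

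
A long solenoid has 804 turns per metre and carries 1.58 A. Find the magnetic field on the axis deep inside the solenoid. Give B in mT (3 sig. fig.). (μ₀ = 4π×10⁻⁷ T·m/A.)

Inside a long solenoid, B = μ₀nI with n = 804 turns/m.
B = 4π×10⁻⁷ × 804 × 1.58 = 1.60×10⁻³ T.

B ≈ 1.60 mT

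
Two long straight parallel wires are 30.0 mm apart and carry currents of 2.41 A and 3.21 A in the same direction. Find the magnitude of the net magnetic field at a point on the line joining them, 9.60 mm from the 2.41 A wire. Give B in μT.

B ≈ 18.7 μT

Each long wire gives B = μ₀I/(2πd). Distances are d₁ = 0.0096 m and d₂ = 0.0204 m.
B₁ = 5.02×10⁻⁵ T, B₂ = 3.15×10⁻⁵ T.
Between parallel currents the two contributions point in opposite directions, so they subtract. B = |B₁ − B₂| = |5.02×10⁻⁵ − 3.15×10⁻⁵| = 1.87×10⁻⁵ T.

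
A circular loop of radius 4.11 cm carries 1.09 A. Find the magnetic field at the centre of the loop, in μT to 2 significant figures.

B ≈ 17 μT

At the centre of a circular loop the Biot–Savart law gives B = μ₀I/(2R).
B = (4π×10⁻⁷ × 1.09) / (2 × 0.0411) = 1.67×10⁻⁵ T.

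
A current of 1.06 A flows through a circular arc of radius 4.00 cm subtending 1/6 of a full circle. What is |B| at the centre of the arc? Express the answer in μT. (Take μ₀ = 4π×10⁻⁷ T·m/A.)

The Biot–Savart field of a circular arc at its centre is B = μ₀Iφ/(4πR), with φ = 1.047 rad.
B = (4π×10⁻⁷ × 1.06 × 1.047) / (4π × 0.04) = 2.78×10⁻⁶ T.

B ≈ 2.78 μT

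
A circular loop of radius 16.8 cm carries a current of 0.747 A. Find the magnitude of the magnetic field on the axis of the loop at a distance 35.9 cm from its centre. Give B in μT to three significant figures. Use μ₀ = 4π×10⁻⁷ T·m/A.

On the axis of a circular loop, B = μ₀IR² / [2(R²+z²)^(3/2)].
R² + z² = (0.168)² + (0.359)² = 0.1571 m², and (R²+z²)^(3/2) = 6.23×10⁻² m³.
B = (4π×10⁻⁷ × 0.747 × 0.02822) / (2 × 6.23×10⁻²) = 2.13×10⁻⁷ T.

B ≈ 0.213 μT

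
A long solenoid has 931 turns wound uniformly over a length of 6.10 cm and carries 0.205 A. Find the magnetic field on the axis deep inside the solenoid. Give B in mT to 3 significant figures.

Inside a long solenoid, B = μ₀nI with n = 1.526×10⁴ turns/m.
B = 4π×10⁻⁷ × 1.526×10⁴ × 0.205 = 3.93×10⁻³ T.

B ≈ 3.93 mT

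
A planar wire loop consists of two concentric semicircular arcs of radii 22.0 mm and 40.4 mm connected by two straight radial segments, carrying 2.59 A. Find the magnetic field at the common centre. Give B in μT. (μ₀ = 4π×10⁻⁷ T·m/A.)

B ≈ 16.8 μT

The radial connectors point toward the centre, so dl × r̂ = 0 and they contribute nothing.
Each semicircle gives μ₀I/(4R): inner arc 3.70×10⁻⁵ T, outer arc 2.01×10⁻⁵ T.
The two arcs carry current in opposite angular senses, so their fields oppose: B = |3.70×10⁻⁵ − 2.01×10⁻⁵| = 1.68×10⁻⁵ T.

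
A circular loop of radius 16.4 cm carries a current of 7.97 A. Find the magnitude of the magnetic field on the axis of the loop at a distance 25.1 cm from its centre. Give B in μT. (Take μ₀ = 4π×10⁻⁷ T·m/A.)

B ≈ 5.00 μT

On the axis of a circular loop, B = μ₀IR² / [2(R²+z²)^(3/2)].
R² + z² = (0.164)² + (0.251)² = 0.0899 m², and (R²+z²)^(3/2) = 2.70×10⁻² m³.
B = (4π×10⁻⁷ × 7.97 × 0.0269) / (2 × 2.70×10⁻²) = 5.00×10⁻⁶ T.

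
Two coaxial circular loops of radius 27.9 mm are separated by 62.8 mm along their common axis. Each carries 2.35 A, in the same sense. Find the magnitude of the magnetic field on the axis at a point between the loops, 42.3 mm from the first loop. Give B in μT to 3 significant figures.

B ≈ 36.5 μT

Each loop contributes B = μ₀IR²/[2(R²+z²)^(3/2)] on the axis, with z measured from that loop.
Loop 1 (z = 0.0423 m): B₁ = 8.83×10⁻⁶ T. Loop 2 (z = 0.0205 m): B₂ = 2.77×10⁻⁵ T.
The fields add: B = B₁ + B₂ = 3.65×10⁻⁵ T.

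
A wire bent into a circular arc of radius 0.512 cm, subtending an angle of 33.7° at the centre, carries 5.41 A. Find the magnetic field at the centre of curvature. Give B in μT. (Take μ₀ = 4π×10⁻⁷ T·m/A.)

The Biot–Savart field of a circular arc at its centre is B = μ₀Iφ/(4πR), with φ = 0.5882 rad.
B = (4π×10⁻⁷ × 5.41 × 0.5882) / (4π × 0.00512) = 6.21×10⁻⁵ T.

B ≈ 62.1 μT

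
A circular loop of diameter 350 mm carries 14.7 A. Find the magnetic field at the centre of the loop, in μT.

B ≈ 52.8 μT

At the centre of a circular loop the Biot–Savart law gives B = μ₀I/(2R) (so R = 0.175 m).
B = (4π×10⁻⁷ × 14.7) / (2 × 0.175) = 5.28×10⁻⁵ T.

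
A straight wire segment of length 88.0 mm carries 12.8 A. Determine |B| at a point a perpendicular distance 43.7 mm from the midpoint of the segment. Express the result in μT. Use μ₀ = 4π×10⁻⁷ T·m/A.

For a finite straight segment, B = (μ₀I/4πd)(sinθ₁ + sinθ₂), where θ₁, θ₂ are the angles from the perpendicular to each end.
The perpendicular from the point meets the wire at its midpoint, so each end is L/2 = 0.044 m away along the wire.
sinθ₁ = 0.044/√(0.044²+0.0437²) = 0.7095; sinθ₂ = 0.044/√(0.044²+0.0437²) = 0.7095.
B = (4π×10⁻⁷ × 12.8) / (4π × 0.0437) × (0.7095 + 0.7095) = 4.16×10⁻⁵ T.

B ≈ 41.6 μT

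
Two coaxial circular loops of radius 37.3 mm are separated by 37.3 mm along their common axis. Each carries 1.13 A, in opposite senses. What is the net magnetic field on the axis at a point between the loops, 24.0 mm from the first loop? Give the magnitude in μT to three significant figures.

B ≈ 4.59 μT

Each loop contributes B = μ₀IR²/[2(R²+z²)^(3/2)] on the axis, with z measured from that loop.
Loop 1 (z = 0.024 m): B₁ = 1.13×10⁻⁵ T. Loop 2 (z = 0.0133 m): B₂ = 1.59×10⁻⁵ T.
The fields oppose: B = |B₁ − B₂| = 4.59×10⁻⁶ T.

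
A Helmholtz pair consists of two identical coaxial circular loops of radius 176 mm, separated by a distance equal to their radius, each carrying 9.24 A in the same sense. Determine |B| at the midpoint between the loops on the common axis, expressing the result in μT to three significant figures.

B ≈ 47.2 μT

Each loop contributes B = μ₀IR²/[2(R²+z²)^(3/2)] on the axis, with z measured from that loop.
Loop 1 (z = 0.088 m): B₁ = 2.36×10⁻⁵ T. Loop 2 (z = 0.088 m): B₂ = 2.36×10⁻⁵ T.
The fields add: B = B₁ + B₂ = 4.72×10⁻⁵ T.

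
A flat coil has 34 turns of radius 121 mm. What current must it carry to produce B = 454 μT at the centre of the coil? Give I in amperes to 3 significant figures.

For an N-turn coil, B = Nμ₀I/(2R) with R = 0.121 m, so I = 2RB/(Nμ₀) = 2 × 0.121 × 4.54×10⁻⁴ / (34 × 4π×10⁻⁷) = 2.57 A.

I ≈ 2.57 A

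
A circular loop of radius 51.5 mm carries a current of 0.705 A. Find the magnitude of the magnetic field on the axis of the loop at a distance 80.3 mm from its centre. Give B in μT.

B ≈ 1.35 μT

On the axis of a circular loop, B = μ₀IR² / [2(R²+z²)^(3/2)].
R² + z² = (0.0515)² + (0.0803)² = 0.0091 m², and (R²+z²)^(3/2) = 8.68×10⁻⁴ m³.
B = (4π×10⁻⁷ × 0.705 × 0.002652) / (2 × 8.68×10⁻⁴) = 1.35×10⁻⁶ T.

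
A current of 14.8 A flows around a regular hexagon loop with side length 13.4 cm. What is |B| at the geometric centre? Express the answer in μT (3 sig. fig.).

B ≈ 76.5 μT

Each side is a finite straight segment at perpendicular distance d = a/(2 tan(π/6)) = 0.116 m from the centre, with end-angles ±π/6.
One side contributes B₁ = (μ₀I/4πd)·2 sin(π/6) = 1.28×10⁻⁵ T.
All 6 sides add in the same direction: B = 6 × 1.28×10⁻⁵ = 7.65×10⁻⁵ T.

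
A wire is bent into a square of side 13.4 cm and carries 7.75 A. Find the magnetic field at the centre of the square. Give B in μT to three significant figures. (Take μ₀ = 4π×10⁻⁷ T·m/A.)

Each side is a finite straight segment at perpendicular distance d = a/(2 tan(π/4)) = 0.067 m from the centre, with end-angles ±π/4.
One side contributes B₁ = (μ₀I/4πd)·2 sin(π/4) = 1.64×10⁻⁵ T.
All 4 sides add in the same direction: B = 4 × 1.64×10⁻⁵ = 6.54×10⁻⁵ T.

B ≈ 65.4 μT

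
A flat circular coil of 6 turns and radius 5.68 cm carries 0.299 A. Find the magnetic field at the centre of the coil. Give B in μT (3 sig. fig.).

B ≈ 19.8 μT

For an N-turn flat coil, B = Nμ₀I/(2R) with R = 0.0568 m.
B = 6 × 3.31×10⁻⁶ T = 1.98×10⁻⁵ T.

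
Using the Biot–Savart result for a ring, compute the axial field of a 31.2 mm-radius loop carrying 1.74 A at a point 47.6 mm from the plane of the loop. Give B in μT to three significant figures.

On the axis of a circular loop, B = μ₀IR² / [2(R²+z²)^(3/2)].
R² + z² = (0.0312)² + (0.0476)² = 0.003239 m², and (R²+z²)^(3/2) = 1.84×10⁻⁴ m³.
B = (4π×10⁻⁷ × 1.74 × 0.0009734) / (2 × 1.84×10⁻⁴) = 5.77×10⁻⁶ T.

B ≈ 5.77 μT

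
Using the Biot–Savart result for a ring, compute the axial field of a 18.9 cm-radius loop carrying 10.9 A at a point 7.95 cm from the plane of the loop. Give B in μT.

B ≈ 28.4 μT

On the axis of a circular loop, B = μ₀IR² / [2(R²+z²)^(3/2)].
R² + z² = (0.189)² + (0.0795)² = 0.04204 m², and (R²+z²)^(3/2) = 8.62×10⁻³ m³.
B = (4π×10⁻⁷ × 10.9 × 0.03572) / (2 × 8.62×10⁻³) = 2.84×10⁻⁵ T.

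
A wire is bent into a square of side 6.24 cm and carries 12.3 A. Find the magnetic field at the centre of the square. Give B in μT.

Each side is a finite straight segment at perpendicular distance d = a/(2 tan(π/4)) = 0.0312 m from the centre, with end-angles ±π/4.
One side contributes B₁ = (μ₀I/4πd)·2 sin(π/4) = 5.58×10⁻⁵ T.
All 4 sides add in the same direction: B = 4 × 5.58×10⁻⁵ = 2.23×10⁻⁴ T.

B ≈ 223 μT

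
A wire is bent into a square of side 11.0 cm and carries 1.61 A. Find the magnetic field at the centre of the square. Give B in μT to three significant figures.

Each side is a finite straight segment at perpendicular distance d = a/(2 tan(π/4)) = 0.055 m from the centre, with end-angles ±π/4.
One side contributes B₁ = (μ₀I/4πd)·2 sin(π/4) = 4.14×10⁻⁶ T.
All 4 sides add in the same direction: B = 4 × 4.14×10⁻⁶ = 1.66×10⁻⁵ T.

B ≈ 16.6 μT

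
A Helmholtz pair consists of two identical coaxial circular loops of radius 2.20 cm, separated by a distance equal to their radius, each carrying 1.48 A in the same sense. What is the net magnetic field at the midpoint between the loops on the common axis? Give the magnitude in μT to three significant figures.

B ≈ 60.5 μT

Each loop contributes B = μ₀IR²/[2(R²+z²)^(3/2)] on the axis, with z measured from that loop.
Loop 1 (z = 0.011 m): B₁ = 3.02×10⁻⁵ T. Loop 2 (z = 0.011 m): B₂ = 3.02×10⁻⁵ T.
The fields add: B = B₁ + B₂ = 6.05×10⁻⁵ T.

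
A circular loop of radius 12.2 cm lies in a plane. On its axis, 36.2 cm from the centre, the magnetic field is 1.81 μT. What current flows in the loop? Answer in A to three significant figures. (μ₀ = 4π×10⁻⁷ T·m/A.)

On the axis of a loop, B = μ₀IR²/[2(R²+z²)^(3/2)], so I = 2B(R²+z²)^(3/2)/(μ₀R²).
R² + z² = 0.01488 + 0.131 = 0.1459 m²; raised to 3/2 gives 5.57×10⁻² m³.
I = 2 × 1.81×10⁻⁶ × 5.57×10⁻² / (1.26×10⁻⁶ × 0.01488) = 10.8 A.

I ≈ 10.8 A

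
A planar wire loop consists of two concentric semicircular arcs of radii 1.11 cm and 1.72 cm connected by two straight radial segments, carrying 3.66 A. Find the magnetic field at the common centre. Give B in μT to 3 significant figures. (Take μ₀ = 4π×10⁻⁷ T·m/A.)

The radial connectors point toward the centre, so dl × r̂ = 0 and they contribute nothing.
Each semicircle gives μ₀I/(4R): inner arc 1.04×10⁻⁴ T, outer arc 6.69×10⁻⁵ T.
The two arcs carry current in opposite angular senses, so their fields oppose: B = |1.04×10⁻⁴ − 6.69×10⁻⁵| = 3.67×10⁻⁵ T.

B ≈ 36.7 μT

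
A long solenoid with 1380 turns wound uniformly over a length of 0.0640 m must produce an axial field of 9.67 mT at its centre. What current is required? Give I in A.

Inside a long solenoid B = μ₀nI with n = 2.156×10⁴ m⁻¹, so I = B/(μ₀n).
I = 9.67×10⁻³ / (4π×10⁻⁷ × 2.156×10⁴) = 0.357 A.

I ≈ 0.357 A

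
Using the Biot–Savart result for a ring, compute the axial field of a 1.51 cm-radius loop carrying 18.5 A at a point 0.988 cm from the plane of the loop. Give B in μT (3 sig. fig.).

On the axis of a circular loop, B = μ₀IR² / [2(R²+z²)^(3/2)].
R² + z² = (0.0151)² + (0.00988)² = 0.0003256 m², and (R²+z²)^(3/2) = 5.88×10⁻⁶ m³.
B = (4π×10⁻⁷ × 18.5 × 0.000228) / (2 × 5.88×10⁻⁶) = 4.51×10⁻⁴ T.

B ≈ 451 μT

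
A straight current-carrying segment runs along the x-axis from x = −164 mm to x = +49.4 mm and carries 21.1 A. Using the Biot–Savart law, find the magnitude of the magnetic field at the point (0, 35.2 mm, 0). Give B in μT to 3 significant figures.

For a finite straight segment, B = (μ₀I/4πd)(sinθ₁ + sinθ₂), where θ₁, θ₂ are the angles from the perpendicular to each end.
The perpendicular distance is d = 0.0352 m; the end-offsets along the wire are a = 0.164 m and b = 0.0494 m.
sinθ₁ = 0.164/√(0.164²+0.0352²) = 0.9777; sinθ₂ = 0.0494/√(0.0494²+0.0352²) = 0.8144.
B = (4π×10⁻⁷ × 21.1) / (4π × 0.0352) × (0.9777 + 0.8144) = 1.07×10⁻⁴ T.

B ≈ 107 μT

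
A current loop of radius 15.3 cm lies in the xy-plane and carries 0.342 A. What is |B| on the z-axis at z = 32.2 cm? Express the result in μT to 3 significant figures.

On the axis of a circular loop, B = μ₀IR² / [2(R²+z²)^(3/2)].
R² + z² = (0.153)² + (0.322)² = 0.1271 m², and (R²+z²)^(3/2) = 4.53×10⁻² m³.
B = (4π×10⁻⁷ × 0.342 × 0.02341) / (2 × 4.53×10⁻²) = 1.11×10⁻⁷ T.

B ≈ 0.111 μT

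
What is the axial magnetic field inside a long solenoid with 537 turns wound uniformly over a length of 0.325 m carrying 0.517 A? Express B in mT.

B ≈ 1.07 mT

Inside a long solenoid, B = μ₀nI with n = 1652 turns/m.
B = 4π×10⁻⁷ × 1652 × 0.517 = 1.07×10⁻³ T.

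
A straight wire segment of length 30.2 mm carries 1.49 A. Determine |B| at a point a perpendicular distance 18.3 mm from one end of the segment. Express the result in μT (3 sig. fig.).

For a finite straight segment, B = (μ₀I/4πd)(sinθ₁ + sinθ₂), where θ₁, θ₂ are the angles from the perpendicular to each end.
The perpendicular foot is at one end, so the two end-offsets along the wire are 0 and L = 0.0302 m.
sinθ₁ = 0/√(0²+0.0183²) = 0.0000; sinθ₂ = 0.0302/√(0.0302²+0.0183²) = 0.8552.
B = (4π×10⁻⁷ × 1.49) / (4π × 0.0183) × (0.0000 + 0.8552) = 6.96×10⁻⁶ T.

B ≈ 6.96 μT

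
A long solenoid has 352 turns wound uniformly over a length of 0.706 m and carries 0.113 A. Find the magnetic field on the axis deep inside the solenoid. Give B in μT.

Inside a long solenoid, B = μ₀nI with n = 498.6 turns/m.
B = 4π×10⁻⁷ × 498.6 × 0.113 = 7.08×10⁻⁵ T.

B ≈ 70.8 μT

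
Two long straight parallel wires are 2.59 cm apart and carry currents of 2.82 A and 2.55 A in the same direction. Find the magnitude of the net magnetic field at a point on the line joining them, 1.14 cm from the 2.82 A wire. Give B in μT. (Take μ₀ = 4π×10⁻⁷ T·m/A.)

B ≈ 14.3 μT

Each long wire gives B = μ₀I/(2πd). Distances are d₁ = 0.0114 m and d₂ = 0.0145 m.
B₁ = 4.95×10⁻⁵ T, B₂ = 3.52×10⁻⁵ T.
Between parallel currents the two contributions point in opposite directions, so they subtract. B = |B₁ − B₂| = |4.95×10⁻⁵ − 3.52×10⁻⁵| = 1.43×10⁻⁵ T.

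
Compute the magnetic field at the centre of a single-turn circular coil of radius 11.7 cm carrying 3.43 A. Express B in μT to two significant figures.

B ≈ 18 μT

At the centre of a circular loop the Biot–Savart law gives B = μ₀I/(2R).
B = (4π×10⁻⁷ × 3.43) / (2 × 0.117) = 1.84×10⁻⁵ T.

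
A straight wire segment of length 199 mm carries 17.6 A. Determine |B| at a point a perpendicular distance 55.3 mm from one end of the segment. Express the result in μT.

B ≈ 30.7 μT

For a finite straight segment, B = (μ₀I/4πd)(sinθ₁ + sinθ₂), where θ₁, θ₂ are the angles from the perpendicular to each end.
The perpendicular foot is at one end, so the two end-offsets along the wire are 0 and L = 0.199 m.
sinθ₁ = 0/√(0²+0.0553²) = 0.0000; sinθ₂ = 0.199/√(0.199²+0.0553²) = 0.9635.
B = (4π×10⁻⁷ × 17.6) / (4π × 0.0553) × (0.0000 + 0.9635) = 3.07×10⁻⁵ T.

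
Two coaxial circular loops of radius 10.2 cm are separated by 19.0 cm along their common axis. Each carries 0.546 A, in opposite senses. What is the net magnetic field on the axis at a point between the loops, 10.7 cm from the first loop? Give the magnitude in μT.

Each loop contributes B = μ₀IR²/[2(R²+z²)^(3/2)] on the axis, with z measured from that loop.
Loop 1 (z = 0.107 m): B₁ = 1.10×10⁻⁶ T. Loop 2 (z = 0.083 m): B₂ = 1.57×10⁻⁶ T.
The fields oppose: B = |B₁ − B₂| = 4.65×10⁻⁷ T.

B ≈ 0.465 μT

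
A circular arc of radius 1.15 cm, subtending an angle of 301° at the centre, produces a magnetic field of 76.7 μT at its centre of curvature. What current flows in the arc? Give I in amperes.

For a circular arc, B = μ₀Iφ/(4πR) with φ in radians; here φ = 5.253 rad.
So I = 4πRB/(μ₀φ) = 4π × 0.0115 × 7.67×10⁻⁵ / (4π×10⁻⁷ × 5.253) = 1.68 A.

I ≈ 1.68 A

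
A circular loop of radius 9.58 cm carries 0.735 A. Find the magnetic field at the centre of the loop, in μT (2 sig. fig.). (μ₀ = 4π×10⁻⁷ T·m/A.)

At the centre of a circular loop the Biot–Savart law gives B = μ₀I/(2R).
B = (4π×10⁻⁷ × 0.735) / (2 × 0.0958) = 4.82×10⁻⁶ T.

B ≈ 4.8 μT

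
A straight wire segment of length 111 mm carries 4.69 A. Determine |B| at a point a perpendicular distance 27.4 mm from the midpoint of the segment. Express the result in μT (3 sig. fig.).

For a finite straight segment, B = (μ₀I/4πd)(sinθ₁ + sinθ₂), where θ₁, θ₂ are the angles from the perpendicular to each end.
The perpendicular from the point meets the wire at its midpoint, so each end is L/2 = 0.0555 m away along the wire.
sinθ₁ = 0.0555/√(0.0555²+0.0274²) = 0.8967; sinθ₂ = 0.0555/√(0.0555²+0.0274²) = 0.8967.
B = (4π×10⁻⁷ × 4.69) / (4π × 0.0274) × (0.8967 + 0.8967) = 3.07×10⁻⁵ T.

B ≈ 30.7 μT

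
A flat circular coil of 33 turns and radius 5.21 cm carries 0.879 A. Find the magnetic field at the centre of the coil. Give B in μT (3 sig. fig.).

B ≈ 350 μT

For an N-turn flat coil, B = Nμ₀I/(2R) with R = 0.0521 m.
B = 33 × 1.06×10⁻⁵ T = 3.50×10⁻⁴ T.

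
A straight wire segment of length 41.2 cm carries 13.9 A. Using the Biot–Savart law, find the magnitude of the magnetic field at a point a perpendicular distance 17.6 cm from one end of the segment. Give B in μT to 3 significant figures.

B ≈ 7.26 μT

For a finite straight segment, B = (μ₀I/4πd)(sinθ₁ + sinθ₂), where θ₁, θ₂ are the angles from the perpendicular to each end.
The perpendicular foot is at one end, so the two end-offsets along the wire are 0 and L = 0.412 m.
sinθ₁ = 0/√(0²+0.176²) = 0.0000; sinθ₂ = 0.412/√(0.412²+0.176²) = 0.9196.
B = (4π×10⁻⁷ × 13.9) / (4π × 0.176) × (0.0000 + 0.9196) = 7.26×10⁻⁶ T.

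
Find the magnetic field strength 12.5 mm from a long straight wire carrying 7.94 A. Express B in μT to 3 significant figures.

For an infinitely long straight wire, B = μ₀I/(2πd).
B = (4π×10⁻⁷ × 7.94) / (2π × 0.0125) = 1.27×10⁻⁴ T.

B ≈ 127 μT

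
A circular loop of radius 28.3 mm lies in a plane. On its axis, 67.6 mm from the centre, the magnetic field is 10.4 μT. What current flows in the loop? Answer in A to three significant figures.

I ≈ 8.13 A

On the axis of a loop, B = μ₀IR²/[2(R²+z²)^(3/2)], so I = 2B(R²+z²)^(3/2)/(μ₀R²).
R² + z² = 0.0008009 + 0.00457 = 0.005371 m²; raised to 3/2 gives 3.94×10⁻⁴ m³.
I = 2 × 1.04×10⁻⁵ × 3.94×10⁻⁴ / (1.26×10⁻⁶ × 0.0008009) = 8.13 A.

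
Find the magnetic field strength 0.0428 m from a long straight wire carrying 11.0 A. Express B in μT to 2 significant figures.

B ≈ 51 μT

For an infinitely long straight wire, B = μ₀I/(2πd).
B = (4π×10⁻⁷ × 11.0) / (2π × 0.0428) = 5.14×10⁻⁵ T.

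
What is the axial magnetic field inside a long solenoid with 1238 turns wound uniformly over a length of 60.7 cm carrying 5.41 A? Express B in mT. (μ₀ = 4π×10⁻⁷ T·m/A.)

B ≈ 13.9 mT

Inside a long solenoid, B = μ₀nI with n = 2040 turns/m.
B = 4π×10⁻⁷ × 2040 × 5.41 = 1.39×10⁻² T.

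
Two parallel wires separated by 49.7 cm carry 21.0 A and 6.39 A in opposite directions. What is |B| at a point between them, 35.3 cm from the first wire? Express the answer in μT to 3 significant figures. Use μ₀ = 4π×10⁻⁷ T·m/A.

Each long wire gives B = μ₀I/(2πd). Distances are d₁ = 0.353 m and d₂ = 0.144 m.
B₁ = 1.19×10⁻⁵ T, B₂ = 8.87×10⁻⁶ T.
Between antiparallel currents both contributions point the same way, so they add. B = B₁ + B₂ = 1.19×10⁻⁵ + 8.87×10⁻⁶ = 2.08×10⁻⁵ T.

B ≈ 20.8 μT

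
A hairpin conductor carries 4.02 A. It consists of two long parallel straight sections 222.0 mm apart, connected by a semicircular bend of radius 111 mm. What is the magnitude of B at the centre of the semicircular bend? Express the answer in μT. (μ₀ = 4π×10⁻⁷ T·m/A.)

B ≈ 18.6 μT

The semicircular arc contributes B_arc = μ₀I·π/(4πR) = μ₀I/(4R) = 1.14×10⁻⁵ T.
Each semi-infinite lead is at perpendicular distance R = 0.111 m from the centre, with the perpendicular foot at its near end, so it contributes μ₀I/(4πR); both point the same way, together 7.24×10⁻⁶ T.
Arc and leads all point the same direction: B = 1.14×10⁻⁵ + 7.24×10⁻⁶ = 1.86×10⁻⁵ T.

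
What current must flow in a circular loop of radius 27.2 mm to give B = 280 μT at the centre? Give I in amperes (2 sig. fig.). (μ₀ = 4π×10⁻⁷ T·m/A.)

I ≈ 12 A

At the centre of a circular loop B = μ₀I/(2R), so I = 2RB/μ₀.
With R = 0.0272 m, I = 2 × 0.0272 × 2.80×10⁻⁴ / (4π×10⁻⁷) = 12.1 A.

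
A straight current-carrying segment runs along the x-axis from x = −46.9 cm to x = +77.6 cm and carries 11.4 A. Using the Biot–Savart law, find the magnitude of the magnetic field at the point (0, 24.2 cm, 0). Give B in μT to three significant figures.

For a finite straight segment, B = (μ₀I/4πd)(sinθ₁ + sinθ₂), where θ₁, θ₂ are the angles from the perpendicular to each end.
The perpendicular distance is d = 0.242 m; the end-offsets along the wire are a = 0.469 m and b = 0.776 m.
sinθ₁ = 0.469/√(0.469²+0.242²) = 0.8887; sinθ₂ = 0.776/√(0.776²+0.242²) = 0.9547.
B = (4π×10⁻⁷ × 11.4) / (4π × 0.242) × (0.8887 + 0.9547) = 8.68×10⁻⁶ T.

B ≈ 8.68 μT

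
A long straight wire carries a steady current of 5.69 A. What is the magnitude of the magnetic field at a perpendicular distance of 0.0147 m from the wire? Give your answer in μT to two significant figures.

For an infinitely long straight wire, B = μ₀I/(2πd).
B = (4π×10⁻⁷ × 5.69) / (2π × 0.0147) = 7.74×10⁻⁵ T.

B ≈ 77 μT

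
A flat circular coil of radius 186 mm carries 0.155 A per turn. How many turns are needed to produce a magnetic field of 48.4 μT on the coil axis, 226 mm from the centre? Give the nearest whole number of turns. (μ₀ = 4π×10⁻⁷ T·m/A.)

For an N-turn coil, B = Nμ₀IR²/[2(R²+z²)^(3/2)]. A single turn gives B₁ = 1.34×10⁻⁷ T with R = 0.186 m, z = 0.226 m.
N = B/B₁ = 4.84×10⁻⁵ / 1.34×10⁻⁷ = 360.22.

N = 360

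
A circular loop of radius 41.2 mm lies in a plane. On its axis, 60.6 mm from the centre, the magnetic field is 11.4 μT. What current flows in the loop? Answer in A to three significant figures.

On the axis of a loop, B = μ₀IR²/[2(R²+z²)^(3/2)], so I = 2B(R²+z²)^(3/2)/(μ₀R²).
R² + z² = 0.001697 + 0.003672 = 0.00537 m²; raised to 3/2 gives 3.93×10⁻⁴ m³.
I = 2 × 1.14×10⁻⁵ × 3.93×10⁻⁴ / (1.26×10⁻⁶ × 0.001697) = 4.21 A.

I ≈ 4.21 A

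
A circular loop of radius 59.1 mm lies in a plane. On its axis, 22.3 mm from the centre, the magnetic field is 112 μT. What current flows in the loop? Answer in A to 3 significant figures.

On the axis of a loop, B = μ₀IR²/[2(R²+z²)^(3/2)], so I = 2B(R²+z²)^(3/2)/(μ₀R²).
R² + z² = 0.003493 + 0.0004973 = 0.00399 m²; raised to 3/2 gives 2.52×10⁻⁴ m³.
I = 2 × 1.12×10⁻⁴ × 2.52×10⁻⁴ / (1.26×10⁻⁶ × 0.003493) = 12.9 A.

I ≈ 12.9 A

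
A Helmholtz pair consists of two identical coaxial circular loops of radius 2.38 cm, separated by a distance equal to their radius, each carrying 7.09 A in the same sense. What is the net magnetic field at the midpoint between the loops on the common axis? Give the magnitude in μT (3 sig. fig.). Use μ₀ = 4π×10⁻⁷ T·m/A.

B ≈ 268 μT

Each loop contributes B = μ₀IR²/[2(R²+z²)^(3/2)] on the axis, with z measured from that loop.
Loop 1 (z = 0.0119 m): B₁ = 1.34×10⁻⁴ T. Loop 2 (z = 0.0119 m): B₂ = 1.34×10⁻⁴ T.
The fields add: B = B₁ + B₂ = 2.68×10⁻⁴ T.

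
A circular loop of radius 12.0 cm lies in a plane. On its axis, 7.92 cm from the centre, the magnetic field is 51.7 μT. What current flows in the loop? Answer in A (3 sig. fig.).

I ≈ 17.0 A

On the axis of a loop, B = μ₀IR²/[2(R²+z²)^(3/2)], so I = 2B(R²+z²)^(3/2)/(μ₀R²).
R² + z² = 0.0144 + 0.006273 = 0.02067 m²; raised to 3/2 gives 2.97×10⁻³ m³.
I = 2 × 5.17×10⁻⁵ × 2.97×10⁻³ / (1.26×10⁻⁶ × 0.0144) = 17.0 A.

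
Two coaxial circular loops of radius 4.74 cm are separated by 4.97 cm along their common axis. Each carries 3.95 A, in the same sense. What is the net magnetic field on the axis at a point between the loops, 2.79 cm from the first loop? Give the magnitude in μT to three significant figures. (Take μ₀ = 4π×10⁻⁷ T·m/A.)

Each loop contributes B = μ₀IR²/[2(R²+z²)^(3/2)] on the axis, with z measured from that loop.
Loop 1 (z = 0.0279 m): B₁ = 3.35×10⁻⁵ T. Loop 2 (z = 0.0218 m): B₂ = 3.93×10⁻⁵ T.
The fields add: B = B₁ + B₂ = 7.28×10⁻⁵ T.

B ≈ 72.8 μT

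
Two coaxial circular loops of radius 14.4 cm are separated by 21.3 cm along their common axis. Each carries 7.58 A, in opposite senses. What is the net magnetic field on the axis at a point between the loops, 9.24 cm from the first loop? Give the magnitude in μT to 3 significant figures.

Each loop contributes B = μ₀IR²/[2(R²+z²)^(3/2)] on the axis, with z measured from that loop.
Loop 1 (z = 0.0924 m): B₁ = 1.97×10⁻⁵ T. Loop 2 (z = 0.1206 m): B₂ = 1.49×10⁻⁵ T.
The fields oppose: B = |B₁ − B₂| = 4.81×10⁻⁶ T.

B ≈ 4.81 μT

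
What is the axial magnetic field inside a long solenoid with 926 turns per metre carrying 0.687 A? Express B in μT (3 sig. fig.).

B ≈ 799 μT

Inside a long solenoid, B = μ₀nI with n = 926 turns/m.
B = 4π×10⁻⁷ × 926 × 0.687 = 7.99×10⁻⁴ T.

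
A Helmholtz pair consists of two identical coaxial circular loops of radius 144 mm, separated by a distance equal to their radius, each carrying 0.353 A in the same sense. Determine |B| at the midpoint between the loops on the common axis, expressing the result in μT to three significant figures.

B ≈ 2.20 μT

Each loop contributes B = μ₀IR²/[2(R²+z²)^(3/2)] on the axis, with z measured from that loop.
Loop 1 (z = 0.072 m): B₁ = 1.10×10⁻⁶ T. Loop 2 (z = 0.072 m): B₂ = 1.10×10⁻⁶ T.
The fields add: B = B₁ + B₂ = 2.20×10⁻⁶ T.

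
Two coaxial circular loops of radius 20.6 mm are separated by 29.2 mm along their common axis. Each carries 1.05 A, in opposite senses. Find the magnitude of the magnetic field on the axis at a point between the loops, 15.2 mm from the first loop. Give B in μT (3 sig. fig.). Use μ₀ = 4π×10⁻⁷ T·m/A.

B ≈ 1.43 μT

Each loop contributes B = μ₀IR²/[2(R²+z²)^(3/2)] on the axis, with z measured from that loop.
Loop 1 (z = 0.0152 m): B₁ = 1.67×10⁻⁵ T. Loop 2 (z = 0.014 m): B₂ = 1.81×10⁻⁵ T.
The fields oppose: B = |B₁ − B₂| = 1.43×10⁻⁶ T.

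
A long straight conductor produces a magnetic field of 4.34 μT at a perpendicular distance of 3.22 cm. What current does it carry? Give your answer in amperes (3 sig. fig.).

For a long straight wire B = μ₀I/(2πd), so I = 2πdB/μ₀.
I = 2π × 0.0322 × 4.34×10⁻⁶ / (4π×10⁻⁷) = 0.699 A.

I ≈ 0.699 A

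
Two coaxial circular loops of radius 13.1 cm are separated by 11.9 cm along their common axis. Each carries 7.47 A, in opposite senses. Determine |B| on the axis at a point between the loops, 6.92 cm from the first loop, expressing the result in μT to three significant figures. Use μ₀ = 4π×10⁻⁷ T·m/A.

B ≈ 4.49 μT

Each loop contributes B = μ₀IR²/[2(R²+z²)^(3/2)] on the axis, with z measured from that loop.
Loop 1 (z = 0.0692 m): B₁ = 2.48×10⁻⁵ T. Loop 2 (z = 0.0498 m): B₂ = 2.93×10⁻⁵ T.
The fields oppose: B = |B₁ − B₂| = 4.49×10⁻⁶ T.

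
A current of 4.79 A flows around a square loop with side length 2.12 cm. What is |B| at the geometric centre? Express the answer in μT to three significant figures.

B ≈ 256 μT

Each side is a finite straight segment at perpendicular distance d = a/(2 tan(π/4)) = 0.0106 m from the centre, with end-angles ±π/4.
One side contributes B₁ = (μ₀I/4πd)·2 sin(π/4) = 6.39×10⁻⁵ T.
All 4 sides add in the same direction: B = 4 × 6.39×10⁻⁵ = 2.56×10⁻⁴ T.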